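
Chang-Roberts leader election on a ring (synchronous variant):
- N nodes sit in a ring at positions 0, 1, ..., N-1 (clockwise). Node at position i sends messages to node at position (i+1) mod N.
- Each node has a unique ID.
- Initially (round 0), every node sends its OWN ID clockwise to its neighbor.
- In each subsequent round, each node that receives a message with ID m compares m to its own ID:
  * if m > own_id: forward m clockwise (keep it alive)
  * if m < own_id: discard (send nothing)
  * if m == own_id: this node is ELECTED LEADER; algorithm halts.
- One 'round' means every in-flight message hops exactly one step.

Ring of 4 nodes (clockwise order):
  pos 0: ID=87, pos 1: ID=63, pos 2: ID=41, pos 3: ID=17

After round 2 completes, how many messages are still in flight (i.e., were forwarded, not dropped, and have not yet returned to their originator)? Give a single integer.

Round 1: pos1(id63) recv 87: fwd; pos2(id41) recv 63: fwd; pos3(id17) recv 41: fwd; pos0(id87) recv 17: drop
Round 2: pos2(id41) recv 87: fwd; pos3(id17) recv 63: fwd; pos0(id87) recv 41: drop
After round 2: 2 messages still in flight

Answer: 2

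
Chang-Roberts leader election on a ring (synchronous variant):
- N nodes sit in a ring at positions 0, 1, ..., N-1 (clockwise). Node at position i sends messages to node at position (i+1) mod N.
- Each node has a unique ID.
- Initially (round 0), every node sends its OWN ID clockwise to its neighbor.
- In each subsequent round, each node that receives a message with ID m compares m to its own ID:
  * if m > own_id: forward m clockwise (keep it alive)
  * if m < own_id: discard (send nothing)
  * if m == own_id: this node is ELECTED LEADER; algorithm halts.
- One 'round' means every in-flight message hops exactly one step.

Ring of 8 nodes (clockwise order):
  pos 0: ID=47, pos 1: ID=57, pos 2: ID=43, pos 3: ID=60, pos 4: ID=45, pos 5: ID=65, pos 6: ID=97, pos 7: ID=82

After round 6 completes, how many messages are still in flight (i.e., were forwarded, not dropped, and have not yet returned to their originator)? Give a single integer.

Round 1: pos1(id57) recv 47: drop; pos2(id43) recv 57: fwd; pos3(id60) recv 43: drop; pos4(id45) recv 60: fwd; pos5(id65) recv 45: drop; pos6(id97) recv 65: drop; pos7(id82) recv 97: fwd; pos0(id47) recv 82: fwd
Round 2: pos3(id60) recv 57: drop; pos5(id65) recv 60: drop; pos0(id47) recv 97: fwd; pos1(id57) recv 82: fwd
Round 3: pos1(id57) recv 97: fwd; pos2(id43) recv 82: fwd
Round 4: pos2(id43) recv 97: fwd; pos3(id60) recv 82: fwd
Round 5: pos3(id60) recv 97: fwd; pos4(id45) recv 82: fwd
Round 6: pos4(id45) recv 97: fwd; pos5(id65) recv 82: fwd
After round 6: 2 messages still in flight

Answer: 2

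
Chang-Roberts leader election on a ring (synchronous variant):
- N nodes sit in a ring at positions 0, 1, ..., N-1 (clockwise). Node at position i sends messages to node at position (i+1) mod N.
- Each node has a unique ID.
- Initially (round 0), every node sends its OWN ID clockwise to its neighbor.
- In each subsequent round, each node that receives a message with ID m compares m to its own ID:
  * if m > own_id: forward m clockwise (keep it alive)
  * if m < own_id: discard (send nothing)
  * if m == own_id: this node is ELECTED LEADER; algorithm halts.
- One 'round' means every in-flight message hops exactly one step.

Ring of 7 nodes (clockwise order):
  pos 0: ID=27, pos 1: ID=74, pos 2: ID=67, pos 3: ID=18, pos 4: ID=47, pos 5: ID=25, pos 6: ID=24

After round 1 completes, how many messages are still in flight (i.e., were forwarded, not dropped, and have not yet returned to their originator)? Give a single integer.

Round 1: pos1(id74) recv 27: drop; pos2(id67) recv 74: fwd; pos3(id18) recv 67: fwd; pos4(id47) recv 18: drop; pos5(id25) recv 47: fwd; pos6(id24) recv 25: fwd; pos0(id27) recv 24: drop
After round 1: 4 messages still in flight

Answer: 4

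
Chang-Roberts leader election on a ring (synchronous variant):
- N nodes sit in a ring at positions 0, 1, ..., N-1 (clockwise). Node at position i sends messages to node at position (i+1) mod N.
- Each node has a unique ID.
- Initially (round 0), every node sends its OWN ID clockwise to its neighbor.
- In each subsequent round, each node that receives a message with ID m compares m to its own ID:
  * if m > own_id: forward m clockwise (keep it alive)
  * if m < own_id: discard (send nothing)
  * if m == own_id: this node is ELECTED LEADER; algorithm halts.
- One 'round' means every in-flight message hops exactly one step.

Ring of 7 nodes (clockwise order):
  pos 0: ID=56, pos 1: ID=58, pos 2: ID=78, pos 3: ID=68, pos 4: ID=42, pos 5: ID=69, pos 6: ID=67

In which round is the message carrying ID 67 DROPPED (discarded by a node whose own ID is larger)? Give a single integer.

Answer: 3

Derivation:
Round 1: pos1(id58) recv 56: drop; pos2(id78) recv 58: drop; pos3(id68) recv 78: fwd; pos4(id42) recv 68: fwd; pos5(id69) recv 42: drop; pos6(id67) recv 69: fwd; pos0(id56) recv 67: fwd
Round 2: pos4(id42) recv 78: fwd; pos5(id69) recv 68: drop; pos0(id56) recv 69: fwd; pos1(id58) recv 67: fwd
Round 3: pos5(id69) recv 78: fwd; pos1(id58) recv 69: fwd; pos2(id78) recv 67: drop
Round 4: pos6(id67) recv 78: fwd; pos2(id78) recv 69: drop
Round 5: pos0(id56) recv 78: fwd
Round 6: pos1(id58) recv 78: fwd
Round 7: pos2(id78) recv 78: ELECTED
Message ID 67 originates at pos 6; dropped at pos 2 in round 3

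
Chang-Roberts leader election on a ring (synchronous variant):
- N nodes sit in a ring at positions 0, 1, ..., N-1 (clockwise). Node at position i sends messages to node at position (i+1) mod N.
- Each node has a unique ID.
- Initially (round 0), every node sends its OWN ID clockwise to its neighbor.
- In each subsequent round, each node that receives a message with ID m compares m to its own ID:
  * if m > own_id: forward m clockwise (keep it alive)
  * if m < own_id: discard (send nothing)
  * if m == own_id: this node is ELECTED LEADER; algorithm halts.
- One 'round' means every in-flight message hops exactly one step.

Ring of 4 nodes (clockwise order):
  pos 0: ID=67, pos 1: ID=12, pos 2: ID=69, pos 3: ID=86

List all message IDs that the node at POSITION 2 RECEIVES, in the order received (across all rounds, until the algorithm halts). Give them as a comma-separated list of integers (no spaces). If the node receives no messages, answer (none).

Round 1: pos1(id12) recv 67: fwd; pos2(id69) recv 12: drop; pos3(id86) recv 69: drop; pos0(id67) recv 86: fwd
Round 2: pos2(id69) recv 67: drop; pos1(id12) recv 86: fwd
Round 3: pos2(id69) recv 86: fwd
Round 4: pos3(id86) recv 86: ELECTED

Answer: 12,67,86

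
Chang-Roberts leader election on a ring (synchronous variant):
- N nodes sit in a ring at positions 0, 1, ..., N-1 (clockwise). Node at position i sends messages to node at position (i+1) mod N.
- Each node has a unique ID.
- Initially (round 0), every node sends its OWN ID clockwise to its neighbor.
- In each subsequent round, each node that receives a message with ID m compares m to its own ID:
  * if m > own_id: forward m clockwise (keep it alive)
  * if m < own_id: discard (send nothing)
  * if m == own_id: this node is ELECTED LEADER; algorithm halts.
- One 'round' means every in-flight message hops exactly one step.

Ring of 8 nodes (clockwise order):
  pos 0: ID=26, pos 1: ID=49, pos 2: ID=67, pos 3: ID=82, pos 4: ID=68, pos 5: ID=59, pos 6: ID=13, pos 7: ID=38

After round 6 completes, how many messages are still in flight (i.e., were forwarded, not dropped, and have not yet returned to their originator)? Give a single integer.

Answer: 2

Derivation:
Round 1: pos1(id49) recv 26: drop; pos2(id67) recv 49: drop; pos3(id82) recv 67: drop; pos4(id68) recv 82: fwd; pos5(id59) recv 68: fwd; pos6(id13) recv 59: fwd; pos7(id38) recv 13: drop; pos0(id26) recv 38: fwd
Round 2: pos5(id59) recv 82: fwd; pos6(id13) recv 68: fwd; pos7(id38) recv 59: fwd; pos1(id49) recv 38: drop
Round 3: pos6(id13) recv 82: fwd; pos7(id38) recv 68: fwd; pos0(id26) recv 59: fwd
Round 4: pos7(id38) recv 82: fwd; pos0(id26) recv 68: fwd; pos1(id49) recv 59: fwd
Round 5: pos0(id26) recv 82: fwd; pos1(id49) recv 68: fwd; pos2(id67) recv 59: drop
Round 6: pos1(id49) recv 82: fwd; pos2(id67) recv 68: fwd
After round 6: 2 messages still in flight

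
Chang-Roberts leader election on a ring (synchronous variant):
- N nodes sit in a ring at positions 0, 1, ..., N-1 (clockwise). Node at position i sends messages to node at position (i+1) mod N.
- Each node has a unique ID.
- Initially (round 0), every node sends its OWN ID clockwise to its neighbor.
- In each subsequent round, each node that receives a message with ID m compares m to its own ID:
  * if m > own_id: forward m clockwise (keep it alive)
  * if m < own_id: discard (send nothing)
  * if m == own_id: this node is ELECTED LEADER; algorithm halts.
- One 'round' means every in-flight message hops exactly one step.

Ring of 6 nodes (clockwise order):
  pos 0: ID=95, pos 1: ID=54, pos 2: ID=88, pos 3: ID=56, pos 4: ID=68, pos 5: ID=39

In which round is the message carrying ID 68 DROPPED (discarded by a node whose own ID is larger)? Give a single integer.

Round 1: pos1(id54) recv 95: fwd; pos2(id88) recv 54: drop; pos3(id56) recv 88: fwd; pos4(id68) recv 56: drop; pos5(id39) recv 68: fwd; pos0(id95) recv 39: drop
Round 2: pos2(id88) recv 95: fwd; pos4(id68) recv 88: fwd; pos0(id95) recv 68: drop
Round 3: pos3(id56) recv 95: fwd; pos5(id39) recv 88: fwd
Round 4: pos4(id68) recv 95: fwd; pos0(id95) recv 88: drop
Round 5: pos5(id39) recv 95: fwd
Round 6: pos0(id95) recv 95: ELECTED
Message ID 68 originates at pos 4; dropped at pos 0 in round 2

Answer: 2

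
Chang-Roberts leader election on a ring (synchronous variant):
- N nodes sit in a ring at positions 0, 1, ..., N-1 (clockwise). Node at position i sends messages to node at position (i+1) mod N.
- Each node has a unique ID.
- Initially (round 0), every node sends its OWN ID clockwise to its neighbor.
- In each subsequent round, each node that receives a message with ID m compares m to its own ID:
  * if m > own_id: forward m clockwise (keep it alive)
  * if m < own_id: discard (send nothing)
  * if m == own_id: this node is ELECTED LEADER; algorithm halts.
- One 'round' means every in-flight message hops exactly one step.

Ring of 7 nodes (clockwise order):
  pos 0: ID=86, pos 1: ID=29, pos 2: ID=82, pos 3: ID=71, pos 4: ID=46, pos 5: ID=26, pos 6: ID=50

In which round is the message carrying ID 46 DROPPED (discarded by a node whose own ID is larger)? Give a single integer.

Answer: 2

Derivation:
Round 1: pos1(id29) recv 86: fwd; pos2(id82) recv 29: drop; pos3(id71) recv 82: fwd; pos4(id46) recv 71: fwd; pos5(id26) recv 46: fwd; pos6(id50) recv 26: drop; pos0(id86) recv 50: drop
Round 2: pos2(id82) recv 86: fwd; pos4(id46) recv 82: fwd; pos5(id26) recv 71: fwd; pos6(id50) recv 46: drop
Round 3: pos3(id71) recv 86: fwd; pos5(id26) recv 82: fwd; pos6(id50) recv 71: fwd
Round 4: pos4(id46) recv 86: fwd; pos6(id50) recv 82: fwd; pos0(id86) recv 71: drop
Round 5: pos5(id26) recv 86: fwd; pos0(id86) recv 82: drop
Round 6: pos6(id50) recv 86: fwd
Round 7: pos0(id86) recv 86: ELECTED
Message ID 46 originates at pos 4; dropped at pos 6 in round 2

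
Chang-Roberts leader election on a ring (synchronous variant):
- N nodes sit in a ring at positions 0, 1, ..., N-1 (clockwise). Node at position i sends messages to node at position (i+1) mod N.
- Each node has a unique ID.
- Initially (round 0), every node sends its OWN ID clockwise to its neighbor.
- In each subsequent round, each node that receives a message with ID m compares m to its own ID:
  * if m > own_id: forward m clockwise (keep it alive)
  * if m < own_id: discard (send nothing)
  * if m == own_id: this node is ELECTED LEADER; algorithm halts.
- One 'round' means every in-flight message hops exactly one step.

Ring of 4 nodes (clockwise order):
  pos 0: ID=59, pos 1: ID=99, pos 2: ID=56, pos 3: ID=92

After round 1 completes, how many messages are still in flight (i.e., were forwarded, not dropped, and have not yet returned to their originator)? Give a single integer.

Answer: 2

Derivation:
Round 1: pos1(id99) recv 59: drop; pos2(id56) recv 99: fwd; pos3(id92) recv 56: drop; pos0(id59) recv 92: fwd
After round 1: 2 messages still in flight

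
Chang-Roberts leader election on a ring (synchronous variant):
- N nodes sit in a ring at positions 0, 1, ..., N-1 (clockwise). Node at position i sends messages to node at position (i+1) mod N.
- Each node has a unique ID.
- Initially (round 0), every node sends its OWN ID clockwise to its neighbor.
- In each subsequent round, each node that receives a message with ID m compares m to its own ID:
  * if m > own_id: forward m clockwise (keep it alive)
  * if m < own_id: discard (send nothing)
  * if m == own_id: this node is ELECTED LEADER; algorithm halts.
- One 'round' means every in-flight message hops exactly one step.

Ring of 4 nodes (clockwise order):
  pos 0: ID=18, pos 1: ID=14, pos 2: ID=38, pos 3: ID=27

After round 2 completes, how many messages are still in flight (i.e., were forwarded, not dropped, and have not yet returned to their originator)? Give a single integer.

Answer: 2

Derivation:
Round 1: pos1(id14) recv 18: fwd; pos2(id38) recv 14: drop; pos3(id27) recv 38: fwd; pos0(id18) recv 27: fwd
Round 2: pos2(id38) recv 18: drop; pos0(id18) recv 38: fwd; pos1(id14) recv 27: fwd
After round 2: 2 messages still in flight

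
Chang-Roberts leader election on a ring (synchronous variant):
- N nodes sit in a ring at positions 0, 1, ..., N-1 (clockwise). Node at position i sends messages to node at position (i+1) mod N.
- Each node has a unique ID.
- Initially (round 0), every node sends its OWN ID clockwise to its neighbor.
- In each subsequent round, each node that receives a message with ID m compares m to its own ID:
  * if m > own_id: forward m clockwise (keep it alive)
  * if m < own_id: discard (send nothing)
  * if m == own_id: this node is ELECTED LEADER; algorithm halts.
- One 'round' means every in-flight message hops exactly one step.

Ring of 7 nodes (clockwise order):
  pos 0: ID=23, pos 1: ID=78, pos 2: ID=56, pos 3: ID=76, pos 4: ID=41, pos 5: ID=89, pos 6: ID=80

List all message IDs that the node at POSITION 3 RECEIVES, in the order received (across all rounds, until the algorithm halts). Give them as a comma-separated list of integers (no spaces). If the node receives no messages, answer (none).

Answer: 56,78,80,89

Derivation:
Round 1: pos1(id78) recv 23: drop; pos2(id56) recv 78: fwd; pos3(id76) recv 56: drop; pos4(id41) recv 76: fwd; pos5(id89) recv 41: drop; pos6(id80) recv 89: fwd; pos0(id23) recv 80: fwd
Round 2: pos3(id76) recv 78: fwd; pos5(id89) recv 76: drop; pos0(id23) recv 89: fwd; pos1(id78) recv 80: fwd
Round 3: pos4(id41) recv 78: fwd; pos1(id78) recv 89: fwd; pos2(id56) recv 80: fwd
Round 4: pos5(id89) recv 78: drop; pos2(id56) recv 89: fwd; pos3(id76) recv 80: fwd
Round 5: pos3(id76) recv 89: fwd; pos4(id41) recv 80: fwd
Round 6: pos4(id41) recv 89: fwd; pos5(id89) recv 80: drop
Round 7: pos5(id89) recv 89: ELECTED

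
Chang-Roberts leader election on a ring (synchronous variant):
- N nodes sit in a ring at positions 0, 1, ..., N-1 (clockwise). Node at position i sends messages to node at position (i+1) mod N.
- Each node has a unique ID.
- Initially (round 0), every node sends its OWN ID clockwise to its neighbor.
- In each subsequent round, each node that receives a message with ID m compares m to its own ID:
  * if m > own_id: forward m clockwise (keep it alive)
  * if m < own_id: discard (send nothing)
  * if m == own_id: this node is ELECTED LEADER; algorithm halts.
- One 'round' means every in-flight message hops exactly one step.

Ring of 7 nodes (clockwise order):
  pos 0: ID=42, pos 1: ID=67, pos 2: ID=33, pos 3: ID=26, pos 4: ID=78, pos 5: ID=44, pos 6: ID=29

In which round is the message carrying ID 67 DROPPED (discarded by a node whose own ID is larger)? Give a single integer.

Round 1: pos1(id67) recv 42: drop; pos2(id33) recv 67: fwd; pos3(id26) recv 33: fwd; pos4(id78) recv 26: drop; pos5(id44) recv 78: fwd; pos6(id29) recv 44: fwd; pos0(id42) recv 29: drop
Round 2: pos3(id26) recv 67: fwd; pos4(id78) recv 33: drop; pos6(id29) recv 78: fwd; pos0(id42) recv 44: fwd
Round 3: pos4(id78) recv 67: drop; pos0(id42) recv 78: fwd; pos1(id67) recv 44: drop
Round 4: pos1(id67) recv 78: fwd
Round 5: pos2(id33) recv 78: fwd
Round 6: pos3(id26) recv 78: fwd
Round 7: pos4(id78) recv 78: ELECTED
Message ID 67 originates at pos 1; dropped at pos 4 in round 3

Answer: 3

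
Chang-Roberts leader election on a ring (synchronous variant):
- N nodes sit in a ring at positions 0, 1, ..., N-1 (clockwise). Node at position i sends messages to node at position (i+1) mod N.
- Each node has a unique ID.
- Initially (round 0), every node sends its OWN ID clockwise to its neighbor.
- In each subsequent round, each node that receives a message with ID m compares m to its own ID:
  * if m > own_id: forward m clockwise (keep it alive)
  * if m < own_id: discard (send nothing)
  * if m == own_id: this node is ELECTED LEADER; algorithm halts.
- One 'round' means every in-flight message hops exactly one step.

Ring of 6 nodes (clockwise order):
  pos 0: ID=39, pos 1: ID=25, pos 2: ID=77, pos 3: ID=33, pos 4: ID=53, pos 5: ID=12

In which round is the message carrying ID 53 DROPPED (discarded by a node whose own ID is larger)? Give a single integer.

Round 1: pos1(id25) recv 39: fwd; pos2(id77) recv 25: drop; pos3(id33) recv 77: fwd; pos4(id53) recv 33: drop; pos5(id12) recv 53: fwd; pos0(id39) recv 12: drop
Round 2: pos2(id77) recv 39: drop; pos4(id53) recv 77: fwd; pos0(id39) recv 53: fwd
Round 3: pos5(id12) recv 77: fwd; pos1(id25) recv 53: fwd
Round 4: pos0(id39) recv 77: fwd; pos2(id77) recv 53: drop
Round 5: pos1(id25) recv 77: fwd
Round 6: pos2(id77) recv 77: ELECTED
Message ID 53 originates at pos 4; dropped at pos 2 in round 4

Answer: 4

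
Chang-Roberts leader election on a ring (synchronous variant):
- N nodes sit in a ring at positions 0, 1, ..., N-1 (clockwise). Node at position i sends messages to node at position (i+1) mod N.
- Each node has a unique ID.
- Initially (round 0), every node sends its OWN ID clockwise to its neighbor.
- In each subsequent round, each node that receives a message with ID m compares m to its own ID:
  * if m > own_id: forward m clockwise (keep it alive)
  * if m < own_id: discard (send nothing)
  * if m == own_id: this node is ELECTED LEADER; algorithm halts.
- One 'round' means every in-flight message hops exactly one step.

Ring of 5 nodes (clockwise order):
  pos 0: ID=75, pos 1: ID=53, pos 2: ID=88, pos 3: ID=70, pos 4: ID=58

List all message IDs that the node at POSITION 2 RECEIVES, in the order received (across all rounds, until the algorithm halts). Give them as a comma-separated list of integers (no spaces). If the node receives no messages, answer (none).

Round 1: pos1(id53) recv 75: fwd; pos2(id88) recv 53: drop; pos3(id70) recv 88: fwd; pos4(id58) recv 70: fwd; pos0(id75) recv 58: drop
Round 2: pos2(id88) recv 75: drop; pos4(id58) recv 88: fwd; pos0(id75) recv 70: drop
Round 3: pos0(id75) recv 88: fwd
Round 4: pos1(id53) recv 88: fwd
Round 5: pos2(id88) recv 88: ELECTED

Answer: 53,75,88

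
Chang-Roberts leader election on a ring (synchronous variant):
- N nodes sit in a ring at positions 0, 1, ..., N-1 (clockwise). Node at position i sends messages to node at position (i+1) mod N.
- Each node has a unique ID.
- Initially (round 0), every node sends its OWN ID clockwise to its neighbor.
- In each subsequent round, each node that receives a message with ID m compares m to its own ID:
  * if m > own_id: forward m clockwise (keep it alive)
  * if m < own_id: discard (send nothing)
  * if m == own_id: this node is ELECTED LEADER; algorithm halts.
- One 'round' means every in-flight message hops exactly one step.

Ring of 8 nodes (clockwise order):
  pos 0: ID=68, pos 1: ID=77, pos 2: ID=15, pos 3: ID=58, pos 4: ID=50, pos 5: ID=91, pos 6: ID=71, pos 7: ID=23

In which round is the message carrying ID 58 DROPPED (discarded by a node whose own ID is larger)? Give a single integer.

Answer: 2

Derivation:
Round 1: pos1(id77) recv 68: drop; pos2(id15) recv 77: fwd; pos3(id58) recv 15: drop; pos4(id50) recv 58: fwd; pos5(id91) recv 50: drop; pos6(id71) recv 91: fwd; pos7(id23) recv 71: fwd; pos0(id68) recv 23: drop
Round 2: pos3(id58) recv 77: fwd; pos5(id91) recv 58: drop; pos7(id23) recv 91: fwd; pos0(id68) recv 71: fwd
Round 3: pos4(id50) recv 77: fwd; pos0(id68) recv 91: fwd; pos1(id77) recv 71: drop
Round 4: pos5(id91) recv 77: drop; pos1(id77) recv 91: fwd
Round 5: pos2(id15) recv 91: fwd
Round 6: pos3(id58) recv 91: fwd
Round 7: pos4(id50) recv 91: fwd
Round 8: pos5(id91) recv 91: ELECTED
Message ID 58 originates at pos 3; dropped at pos 5 in round 2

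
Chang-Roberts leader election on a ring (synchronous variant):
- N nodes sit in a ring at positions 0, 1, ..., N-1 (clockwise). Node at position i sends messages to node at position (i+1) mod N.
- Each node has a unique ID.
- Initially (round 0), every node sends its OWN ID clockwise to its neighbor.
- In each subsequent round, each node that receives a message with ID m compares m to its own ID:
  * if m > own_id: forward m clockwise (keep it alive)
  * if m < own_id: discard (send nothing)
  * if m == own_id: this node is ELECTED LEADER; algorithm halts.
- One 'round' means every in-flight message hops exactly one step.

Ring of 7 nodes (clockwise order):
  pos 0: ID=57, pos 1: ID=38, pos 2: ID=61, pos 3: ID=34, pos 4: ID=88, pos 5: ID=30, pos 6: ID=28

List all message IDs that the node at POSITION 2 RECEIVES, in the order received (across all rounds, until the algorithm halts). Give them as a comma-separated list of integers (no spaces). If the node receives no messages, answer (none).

Round 1: pos1(id38) recv 57: fwd; pos2(id61) recv 38: drop; pos3(id34) recv 61: fwd; pos4(id88) recv 34: drop; pos5(id30) recv 88: fwd; pos6(id28) recv 30: fwd; pos0(id57) recv 28: drop
Round 2: pos2(id61) recv 57: drop; pos4(id88) recv 61: drop; pos6(id28) recv 88: fwd; pos0(id57) recv 30: drop
Round 3: pos0(id57) recv 88: fwd
Round 4: pos1(id38) recv 88: fwd
Round 5: pos2(id61) recv 88: fwd
Round 6: pos3(id34) recv 88: fwd
Round 7: pos4(id88) recv 88: ELECTED

Answer: 38,57,88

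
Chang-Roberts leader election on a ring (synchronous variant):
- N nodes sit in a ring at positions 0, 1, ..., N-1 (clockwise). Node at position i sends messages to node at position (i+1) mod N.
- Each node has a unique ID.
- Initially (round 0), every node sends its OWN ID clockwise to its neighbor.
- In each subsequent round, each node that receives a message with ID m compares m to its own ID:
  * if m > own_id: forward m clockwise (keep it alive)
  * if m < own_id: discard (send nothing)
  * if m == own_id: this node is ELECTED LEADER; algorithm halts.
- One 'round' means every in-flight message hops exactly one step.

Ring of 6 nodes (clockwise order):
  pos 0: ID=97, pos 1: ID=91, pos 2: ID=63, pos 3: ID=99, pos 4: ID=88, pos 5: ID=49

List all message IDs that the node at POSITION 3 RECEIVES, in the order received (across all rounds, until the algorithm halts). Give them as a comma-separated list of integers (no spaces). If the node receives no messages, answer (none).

Round 1: pos1(id91) recv 97: fwd; pos2(id63) recv 91: fwd; pos3(id99) recv 63: drop; pos4(id88) recv 99: fwd; pos5(id49) recv 88: fwd; pos0(id97) recv 49: drop
Round 2: pos2(id63) recv 97: fwd; pos3(id99) recv 91: drop; pos5(id49) recv 99: fwd; pos0(id97) recv 88: drop
Round 3: pos3(id99) recv 97: drop; pos0(id97) recv 99: fwd
Round 4: pos1(id91) recv 99: fwd
Round 5: pos2(id63) recv 99: fwd
Round 6: pos3(id99) recv 99: ELECTED

Answer: 63,91,97,99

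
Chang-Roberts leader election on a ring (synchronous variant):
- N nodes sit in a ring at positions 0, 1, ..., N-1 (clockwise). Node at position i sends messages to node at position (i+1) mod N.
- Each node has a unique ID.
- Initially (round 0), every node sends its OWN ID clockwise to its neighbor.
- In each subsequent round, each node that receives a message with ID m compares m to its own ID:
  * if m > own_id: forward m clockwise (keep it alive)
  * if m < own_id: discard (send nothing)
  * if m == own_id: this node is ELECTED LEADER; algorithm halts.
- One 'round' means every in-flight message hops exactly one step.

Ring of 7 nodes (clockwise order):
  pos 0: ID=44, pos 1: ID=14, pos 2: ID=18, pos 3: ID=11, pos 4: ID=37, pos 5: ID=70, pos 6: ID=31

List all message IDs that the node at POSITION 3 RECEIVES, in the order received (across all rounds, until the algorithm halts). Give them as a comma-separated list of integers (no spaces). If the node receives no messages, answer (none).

Round 1: pos1(id14) recv 44: fwd; pos2(id18) recv 14: drop; pos3(id11) recv 18: fwd; pos4(id37) recv 11: drop; pos5(id70) recv 37: drop; pos6(id31) recv 70: fwd; pos0(id44) recv 31: drop
Round 2: pos2(id18) recv 44: fwd; pos4(id37) recv 18: drop; pos0(id44) recv 70: fwd
Round 3: pos3(id11) recv 44: fwd; pos1(id14) recv 70: fwd
Round 4: pos4(id37) recv 44: fwd; pos2(id18) recv 70: fwd
Round 5: pos5(id70) recv 44: drop; pos3(id11) recv 70: fwd
Round 6: pos4(id37) recv 70: fwd
Round 7: pos5(id70) recv 70: ELECTED

Answer: 18,44,70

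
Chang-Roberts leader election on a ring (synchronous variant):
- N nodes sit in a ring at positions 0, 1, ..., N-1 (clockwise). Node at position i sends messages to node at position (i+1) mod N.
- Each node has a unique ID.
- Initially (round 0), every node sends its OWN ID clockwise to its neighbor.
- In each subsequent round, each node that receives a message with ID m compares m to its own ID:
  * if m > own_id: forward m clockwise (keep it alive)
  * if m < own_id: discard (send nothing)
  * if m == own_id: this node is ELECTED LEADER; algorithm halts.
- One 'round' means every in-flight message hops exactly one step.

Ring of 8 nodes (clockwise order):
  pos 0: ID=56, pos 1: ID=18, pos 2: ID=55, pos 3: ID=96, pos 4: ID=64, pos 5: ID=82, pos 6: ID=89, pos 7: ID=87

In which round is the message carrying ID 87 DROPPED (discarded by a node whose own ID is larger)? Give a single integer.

Answer: 4

Derivation:
Round 1: pos1(id18) recv 56: fwd; pos2(id55) recv 18: drop; pos3(id96) recv 55: drop; pos4(id64) recv 96: fwd; pos5(id82) recv 64: drop; pos6(id89) recv 82: drop; pos7(id87) recv 89: fwd; pos0(id56) recv 87: fwd
Round 2: pos2(id55) recv 56: fwd; pos5(id82) recv 96: fwd; pos0(id56) recv 89: fwd; pos1(id18) recv 87: fwd
Round 3: pos3(id96) recv 56: drop; pos6(id89) recv 96: fwd; pos1(id18) recv 89: fwd; pos2(id55) recv 87: fwd
Round 4: pos7(id87) recv 96: fwd; pos2(id55) recv 89: fwd; pos3(id96) recv 87: drop
Round 5: pos0(id56) recv 96: fwd; pos3(id96) recv 89: drop
Round 6: pos1(id18) recv 96: fwd
Round 7: pos2(id55) recv 96: fwd
Round 8: pos3(id96) recv 96: ELECTED
Message ID 87 originates at pos 7; dropped at pos 3 in round 4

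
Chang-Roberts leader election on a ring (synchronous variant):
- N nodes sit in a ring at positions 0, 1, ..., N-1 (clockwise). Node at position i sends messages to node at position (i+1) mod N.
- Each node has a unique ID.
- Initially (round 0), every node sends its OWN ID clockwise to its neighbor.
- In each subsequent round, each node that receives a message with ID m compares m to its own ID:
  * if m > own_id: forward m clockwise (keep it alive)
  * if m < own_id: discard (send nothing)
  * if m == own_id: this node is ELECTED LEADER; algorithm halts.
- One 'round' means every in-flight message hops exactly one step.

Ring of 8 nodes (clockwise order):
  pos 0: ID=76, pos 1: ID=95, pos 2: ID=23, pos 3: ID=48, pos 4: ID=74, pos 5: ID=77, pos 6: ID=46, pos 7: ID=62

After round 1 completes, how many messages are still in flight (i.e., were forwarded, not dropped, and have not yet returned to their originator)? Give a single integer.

Answer: 2

Derivation:
Round 1: pos1(id95) recv 76: drop; pos2(id23) recv 95: fwd; pos3(id48) recv 23: drop; pos4(id74) recv 48: drop; pos5(id77) recv 74: drop; pos6(id46) recv 77: fwd; pos7(id62) recv 46: drop; pos0(id76) recv 62: drop
After round 1: 2 messages still in flight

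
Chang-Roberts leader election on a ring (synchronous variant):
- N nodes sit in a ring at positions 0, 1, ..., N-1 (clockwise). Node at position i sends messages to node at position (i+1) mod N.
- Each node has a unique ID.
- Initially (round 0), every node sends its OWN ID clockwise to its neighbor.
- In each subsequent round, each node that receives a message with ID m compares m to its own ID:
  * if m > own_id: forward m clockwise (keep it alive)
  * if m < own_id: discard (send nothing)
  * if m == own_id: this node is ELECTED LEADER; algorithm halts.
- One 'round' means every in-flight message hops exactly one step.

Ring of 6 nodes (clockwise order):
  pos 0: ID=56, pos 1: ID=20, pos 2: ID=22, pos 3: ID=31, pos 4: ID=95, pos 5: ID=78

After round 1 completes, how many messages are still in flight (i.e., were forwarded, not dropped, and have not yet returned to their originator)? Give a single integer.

Answer: 3

Derivation:
Round 1: pos1(id20) recv 56: fwd; pos2(id22) recv 20: drop; pos3(id31) recv 22: drop; pos4(id95) recv 31: drop; pos5(id78) recv 95: fwd; pos0(id56) recv 78: fwd
After round 1: 3 messages still in flight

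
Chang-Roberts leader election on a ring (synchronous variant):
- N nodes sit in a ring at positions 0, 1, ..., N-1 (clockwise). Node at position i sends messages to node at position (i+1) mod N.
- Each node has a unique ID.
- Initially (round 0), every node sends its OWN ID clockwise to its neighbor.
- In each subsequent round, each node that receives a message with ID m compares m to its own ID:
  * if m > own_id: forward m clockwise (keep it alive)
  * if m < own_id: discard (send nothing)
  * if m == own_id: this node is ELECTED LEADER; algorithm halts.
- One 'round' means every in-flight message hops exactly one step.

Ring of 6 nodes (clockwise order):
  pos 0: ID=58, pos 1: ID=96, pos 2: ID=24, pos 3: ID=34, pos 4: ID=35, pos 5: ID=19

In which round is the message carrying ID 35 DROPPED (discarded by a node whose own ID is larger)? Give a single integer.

Round 1: pos1(id96) recv 58: drop; pos2(id24) recv 96: fwd; pos3(id34) recv 24: drop; pos4(id35) recv 34: drop; pos5(id19) recv 35: fwd; pos0(id58) recv 19: drop
Round 2: pos3(id34) recv 96: fwd; pos0(id58) recv 35: drop
Round 3: pos4(id35) recv 96: fwd
Round 4: pos5(id19) recv 96: fwd
Round 5: pos0(id58) recv 96: fwd
Round 6: pos1(id96) recv 96: ELECTED
Message ID 35 originates at pos 4; dropped at pos 0 in round 2

Answer: 2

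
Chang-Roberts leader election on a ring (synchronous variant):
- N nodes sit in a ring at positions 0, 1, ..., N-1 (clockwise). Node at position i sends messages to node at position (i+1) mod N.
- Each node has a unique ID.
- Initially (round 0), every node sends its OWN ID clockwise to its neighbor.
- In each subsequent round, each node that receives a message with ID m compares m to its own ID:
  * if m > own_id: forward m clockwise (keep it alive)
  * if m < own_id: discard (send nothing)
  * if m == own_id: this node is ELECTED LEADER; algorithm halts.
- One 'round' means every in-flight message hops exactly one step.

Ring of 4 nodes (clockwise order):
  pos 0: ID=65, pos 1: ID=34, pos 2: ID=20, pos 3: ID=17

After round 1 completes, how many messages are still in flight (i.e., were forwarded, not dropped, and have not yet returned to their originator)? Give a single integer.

Answer: 3

Derivation:
Round 1: pos1(id34) recv 65: fwd; pos2(id20) recv 34: fwd; pos3(id17) recv 20: fwd; pos0(id65) recv 17: drop
After round 1: 3 messages still in flight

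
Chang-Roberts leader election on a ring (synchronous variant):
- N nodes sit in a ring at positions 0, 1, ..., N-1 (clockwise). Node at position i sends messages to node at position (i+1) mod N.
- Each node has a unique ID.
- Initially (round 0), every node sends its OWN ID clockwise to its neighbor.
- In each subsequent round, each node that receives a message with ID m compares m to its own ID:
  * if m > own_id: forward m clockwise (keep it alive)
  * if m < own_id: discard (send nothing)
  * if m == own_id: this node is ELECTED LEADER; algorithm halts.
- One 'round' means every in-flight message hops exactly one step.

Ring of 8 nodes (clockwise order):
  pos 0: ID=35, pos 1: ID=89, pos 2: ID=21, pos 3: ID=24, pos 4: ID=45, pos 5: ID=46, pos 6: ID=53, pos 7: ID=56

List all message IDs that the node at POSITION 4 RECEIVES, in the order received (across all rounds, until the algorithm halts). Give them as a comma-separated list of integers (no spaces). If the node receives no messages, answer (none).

Answer: 24,89

Derivation:
Round 1: pos1(id89) recv 35: drop; pos2(id21) recv 89: fwd; pos3(id24) recv 21: drop; pos4(id45) recv 24: drop; pos5(id46) recv 45: drop; pos6(id53) recv 46: drop; pos7(id56) recv 53: drop; pos0(id35) recv 56: fwd
Round 2: pos3(id24) recv 89: fwd; pos1(id89) recv 56: drop
Round 3: pos4(id45) recv 89: fwd
Round 4: pos5(id46) recv 89: fwd
Round 5: pos6(id53) recv 89: fwd
Round 6: pos7(id56) recv 89: fwd
Round 7: pos0(id35) recv 89: fwd
Round 8: pos1(id89) recv 89: ELECTED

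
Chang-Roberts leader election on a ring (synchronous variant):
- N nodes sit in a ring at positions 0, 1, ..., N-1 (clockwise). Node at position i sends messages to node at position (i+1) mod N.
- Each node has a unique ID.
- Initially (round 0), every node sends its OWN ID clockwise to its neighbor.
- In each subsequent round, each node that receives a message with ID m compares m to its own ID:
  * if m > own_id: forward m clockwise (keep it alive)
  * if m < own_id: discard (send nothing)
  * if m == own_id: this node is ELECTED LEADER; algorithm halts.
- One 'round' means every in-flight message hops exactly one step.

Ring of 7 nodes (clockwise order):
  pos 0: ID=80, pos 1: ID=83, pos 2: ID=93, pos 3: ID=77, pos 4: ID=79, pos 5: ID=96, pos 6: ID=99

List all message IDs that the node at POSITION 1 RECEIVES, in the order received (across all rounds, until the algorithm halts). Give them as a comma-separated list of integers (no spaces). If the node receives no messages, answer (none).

Answer: 80,99

Derivation:
Round 1: pos1(id83) recv 80: drop; pos2(id93) recv 83: drop; pos3(id77) recv 93: fwd; pos4(id79) recv 77: drop; pos5(id96) recv 79: drop; pos6(id99) recv 96: drop; pos0(id80) recv 99: fwd
Round 2: pos4(id79) recv 93: fwd; pos1(id83) recv 99: fwd
Round 3: pos5(id96) recv 93: drop; pos2(id93) recv 99: fwd
Round 4: pos3(id77) recv 99: fwd
Round 5: pos4(id79) recv 99: fwd
Round 6: pos5(id96) recv 99: fwd
Round 7: pos6(id99) recv 99: ELECTED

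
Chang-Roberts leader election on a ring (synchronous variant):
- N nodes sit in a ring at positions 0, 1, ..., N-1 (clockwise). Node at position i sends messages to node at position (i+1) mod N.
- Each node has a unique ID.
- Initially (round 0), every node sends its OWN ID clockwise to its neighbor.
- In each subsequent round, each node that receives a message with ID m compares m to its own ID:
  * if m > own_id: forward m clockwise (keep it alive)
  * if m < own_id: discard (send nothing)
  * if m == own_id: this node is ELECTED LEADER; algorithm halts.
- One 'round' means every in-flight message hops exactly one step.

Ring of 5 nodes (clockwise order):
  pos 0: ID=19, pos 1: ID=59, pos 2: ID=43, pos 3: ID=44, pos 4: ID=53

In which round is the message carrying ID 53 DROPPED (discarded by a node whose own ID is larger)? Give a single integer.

Round 1: pos1(id59) recv 19: drop; pos2(id43) recv 59: fwd; pos3(id44) recv 43: drop; pos4(id53) recv 44: drop; pos0(id19) recv 53: fwd
Round 2: pos3(id44) recv 59: fwd; pos1(id59) recv 53: drop
Round 3: pos4(id53) recv 59: fwd
Round 4: pos0(id19) recv 59: fwd
Round 5: pos1(id59) recv 59: ELECTED
Message ID 53 originates at pos 4; dropped at pos 1 in round 2

Answer: 2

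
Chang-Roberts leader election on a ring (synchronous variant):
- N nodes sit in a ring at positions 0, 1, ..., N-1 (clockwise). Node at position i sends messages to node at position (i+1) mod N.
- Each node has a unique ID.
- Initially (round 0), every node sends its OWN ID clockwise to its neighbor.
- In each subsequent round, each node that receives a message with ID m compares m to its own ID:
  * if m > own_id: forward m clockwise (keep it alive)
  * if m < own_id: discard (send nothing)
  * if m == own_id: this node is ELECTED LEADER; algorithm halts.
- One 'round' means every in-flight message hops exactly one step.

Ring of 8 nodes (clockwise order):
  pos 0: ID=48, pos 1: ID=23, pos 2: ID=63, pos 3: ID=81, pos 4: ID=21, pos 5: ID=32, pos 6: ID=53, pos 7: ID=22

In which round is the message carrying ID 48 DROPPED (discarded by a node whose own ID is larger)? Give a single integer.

Round 1: pos1(id23) recv 48: fwd; pos2(id63) recv 23: drop; pos3(id81) recv 63: drop; pos4(id21) recv 81: fwd; pos5(id32) recv 21: drop; pos6(id53) recv 32: drop; pos7(id22) recv 53: fwd; pos0(id48) recv 22: drop
Round 2: pos2(id63) recv 48: drop; pos5(id32) recv 81: fwd; pos0(id48) recv 53: fwd
Round 3: pos6(id53) recv 81: fwd; pos1(id23) recv 53: fwd
Round 4: pos7(id22) recv 81: fwd; pos2(id63) recv 53: drop
Round 5: pos0(id48) recv 81: fwd
Round 6: pos1(id23) recv 81: fwd
Round 7: pos2(id63) recv 81: fwd
Round 8: pos3(id81) recv 81: ELECTED
Message ID 48 originates at pos 0; dropped at pos 2 in round 2

Answer: 2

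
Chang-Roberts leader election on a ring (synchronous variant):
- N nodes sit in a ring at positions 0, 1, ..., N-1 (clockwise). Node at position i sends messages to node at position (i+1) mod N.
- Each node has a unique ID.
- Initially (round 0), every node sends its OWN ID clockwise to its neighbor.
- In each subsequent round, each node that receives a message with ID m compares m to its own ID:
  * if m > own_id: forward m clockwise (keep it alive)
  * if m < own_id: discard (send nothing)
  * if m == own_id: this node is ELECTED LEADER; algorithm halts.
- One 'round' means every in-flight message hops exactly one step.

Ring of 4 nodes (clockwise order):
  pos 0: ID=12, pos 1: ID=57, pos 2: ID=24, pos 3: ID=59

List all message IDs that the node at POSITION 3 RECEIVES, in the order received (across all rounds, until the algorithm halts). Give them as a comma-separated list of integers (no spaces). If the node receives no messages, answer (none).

Answer: 24,57,59

Derivation:
Round 1: pos1(id57) recv 12: drop; pos2(id24) recv 57: fwd; pos3(id59) recv 24: drop; pos0(id12) recv 59: fwd
Round 2: pos3(id59) recv 57: drop; pos1(id57) recv 59: fwd
Round 3: pos2(id24) recv 59: fwd
Round 4: pos3(id59) recv 59: ELECTED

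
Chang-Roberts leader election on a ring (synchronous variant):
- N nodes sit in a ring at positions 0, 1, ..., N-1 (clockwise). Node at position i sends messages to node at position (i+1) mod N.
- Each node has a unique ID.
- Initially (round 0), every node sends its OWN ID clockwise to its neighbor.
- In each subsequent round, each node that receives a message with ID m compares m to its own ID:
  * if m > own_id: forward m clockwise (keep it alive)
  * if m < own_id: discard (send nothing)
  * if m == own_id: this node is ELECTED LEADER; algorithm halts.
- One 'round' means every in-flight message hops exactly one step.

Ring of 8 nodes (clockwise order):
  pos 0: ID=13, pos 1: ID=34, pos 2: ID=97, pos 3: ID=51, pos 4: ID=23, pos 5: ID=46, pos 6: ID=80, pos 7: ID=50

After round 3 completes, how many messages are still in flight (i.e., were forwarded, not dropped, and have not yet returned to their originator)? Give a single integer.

Round 1: pos1(id34) recv 13: drop; pos2(id97) recv 34: drop; pos3(id51) recv 97: fwd; pos4(id23) recv 51: fwd; pos5(id46) recv 23: drop; pos6(id80) recv 46: drop; pos7(id50) recv 80: fwd; pos0(id13) recv 50: fwd
Round 2: pos4(id23) recv 97: fwd; pos5(id46) recv 51: fwd; pos0(id13) recv 80: fwd; pos1(id34) recv 50: fwd
Round 3: pos5(id46) recv 97: fwd; pos6(id80) recv 51: drop; pos1(id34) recv 80: fwd; pos2(id97) recv 50: drop
After round 3: 2 messages still in flight

Answer: 2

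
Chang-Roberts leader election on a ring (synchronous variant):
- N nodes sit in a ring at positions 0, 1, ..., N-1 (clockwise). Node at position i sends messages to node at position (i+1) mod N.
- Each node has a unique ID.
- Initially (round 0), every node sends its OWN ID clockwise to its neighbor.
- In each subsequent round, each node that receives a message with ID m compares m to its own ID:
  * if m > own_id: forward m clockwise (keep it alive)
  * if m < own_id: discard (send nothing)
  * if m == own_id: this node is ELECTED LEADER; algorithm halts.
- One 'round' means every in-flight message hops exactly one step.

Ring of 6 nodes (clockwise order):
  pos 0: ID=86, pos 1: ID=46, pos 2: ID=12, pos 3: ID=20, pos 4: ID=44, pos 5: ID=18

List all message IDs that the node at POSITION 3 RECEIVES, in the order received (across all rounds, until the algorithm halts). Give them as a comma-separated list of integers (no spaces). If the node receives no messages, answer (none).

Round 1: pos1(id46) recv 86: fwd; pos2(id12) recv 46: fwd; pos3(id20) recv 12: drop; pos4(id44) recv 20: drop; pos5(id18) recv 44: fwd; pos0(id86) recv 18: drop
Round 2: pos2(id12) recv 86: fwd; pos3(id20) recv 46: fwd; pos0(id86) recv 44: drop
Round 3: pos3(id20) recv 86: fwd; pos4(id44) recv 46: fwd
Round 4: pos4(id44) recv 86: fwd; pos5(id18) recv 46: fwd
Round 5: pos5(id18) recv 86: fwd; pos0(id86) recv 46: drop
Round 6: pos0(id86) recv 86: ELECTED

Answer: 12,46,86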